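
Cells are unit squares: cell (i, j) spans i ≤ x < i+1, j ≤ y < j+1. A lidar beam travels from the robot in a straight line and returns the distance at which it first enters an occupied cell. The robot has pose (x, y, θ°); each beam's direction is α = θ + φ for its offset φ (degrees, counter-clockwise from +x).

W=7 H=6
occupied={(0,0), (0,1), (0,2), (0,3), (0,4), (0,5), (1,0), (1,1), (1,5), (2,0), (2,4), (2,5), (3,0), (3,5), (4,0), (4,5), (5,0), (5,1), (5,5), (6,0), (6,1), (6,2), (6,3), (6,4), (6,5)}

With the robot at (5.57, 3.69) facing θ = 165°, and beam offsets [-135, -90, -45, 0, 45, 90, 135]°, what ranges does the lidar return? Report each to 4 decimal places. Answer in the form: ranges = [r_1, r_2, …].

beam 1: φ=-135°, α=30°
  direction (0.8660, 0.5000); cell (5,3); t to first gridline: x 0.4965, y 0.6200 (then +1.1547 / +2.0000)
    (6,3) via x @ 0.4965  # hit
  → r_1 = 0.4965
beam 2: φ=-90°, α=75°
  direction (0.2588, 0.9659); cell (5,3); t to first gridline: x 1.6614, y 0.3209 (then +3.8637 / +1.0353)
    (5,4) via y @ 0.3209
    (5,5) via y @ 1.3562  # hit
  → r_2 = 1.3562
beam 3: φ=-45°, α=120°
  direction (-0.5000, 0.8660); cell (5,3); t to first gridline: x 1.1400, y 0.3580 (then +2.0000 / +1.1547)
    (5,4) via y @ 0.3580
    (4,4) via x @ 1.1400
    (4,5) via y @ 1.5127  # hit
  → r_3 = 1.5127
beam 4: φ=0°, α=165°
  direction (-0.9659, 0.2588); cell (5,3); t to first gridline: x 0.5901, y 1.1977 (then +1.0353 / +3.8637)
    (4,3) via x @ 0.5901
    (4,4) via y @ 1.1977
    (3,4) via x @ 1.6254
    (2,4) via x @ 2.6607  # hit
  → r_4 = 2.6607
beam 5: φ=45°, α=210°
  direction (-0.8660, -0.5000); cell (5,3); t to first gridline: x 0.6582, y 1.3800 (then +1.1547 / +2.0000)
    (4,3) via x @ 0.6582
    (4,2) via y @ 1.3800
    (3,2) via x @ 1.8129
    (2,2) via x @ 2.9676
    (2,1) via y @ 3.3800
    (1,1) via x @ 4.1223  # hit
  → r_5 = 4.1223
beam 6: φ=90°, α=255°
  direction (-0.2588, -0.9659); cell (5,3); t to first gridline: x 2.2023, y 0.7143 (then +3.8637 / +1.0353)
    (5,2) via y @ 0.7143
    (5,1) via y @ 1.7496  # hit
  → r_6 = 1.7496
beam 7: φ=135°, α=300°
  direction (0.5000, -0.8660); cell (5,3); t to first gridline: x 0.8600, y 0.7967 (then +2.0000 / +1.1547)
    (5,2) via y @ 0.7967
    (6,2) via x @ 0.8600  # hit
  → r_7 = 0.8600

ranges = [0.4965, 1.3562, 1.5127, 2.6607, 4.1223, 1.7496, 0.8600]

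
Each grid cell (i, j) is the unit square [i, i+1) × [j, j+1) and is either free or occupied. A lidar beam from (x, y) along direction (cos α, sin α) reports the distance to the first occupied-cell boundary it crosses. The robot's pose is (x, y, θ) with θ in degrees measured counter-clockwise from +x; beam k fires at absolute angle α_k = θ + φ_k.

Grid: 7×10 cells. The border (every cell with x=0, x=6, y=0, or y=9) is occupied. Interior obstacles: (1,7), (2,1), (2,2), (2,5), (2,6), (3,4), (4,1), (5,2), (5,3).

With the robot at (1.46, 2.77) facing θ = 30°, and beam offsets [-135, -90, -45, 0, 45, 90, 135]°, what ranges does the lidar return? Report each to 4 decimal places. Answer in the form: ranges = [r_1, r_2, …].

beam 1: φ=-135°, α=255°
  cosα=-0.2588 sinα=-0.9659 | (1,2) | tMaxX 1.7773 tMaxY 0.7972 | tΔX 3.8637 tΔY 1.0353
    t=0.7972 [y] (1,1)
    t=1.7773 [x] (0,1) — stop
  → r_1 = 1.7773
beam 2: φ=-90°, α=300°
  cosα=0.5000 sinα=-0.8660 | (1,2) | tMaxX 1.0800 tMaxY 0.8891 | tΔX 2.0000 tΔY 1.1547
    t=0.8891 [y] (1,1)
    t=1.0800 [x] (2,1) — stop
  → r_2 = 1.0800
beam 3: φ=-45°, α=345°
  cosα=0.9659 sinα=-0.2588 | (1,2) | tMaxX 0.5590 tMaxY 2.9751 | tΔX 1.0353 tΔY 3.8637
    t=0.5590 [x] (2,2) — stop
  → r_3 = 0.5590
beam 4: φ=0°, α=30°
  cosα=0.8660 sinα=0.5000 | (1,2) | tMaxX 0.6235 tMaxY 0.4600 | tΔX 1.1547 tΔY 2.0000
    t=0.4600 [y] (1,3)
    t=0.6235 [x] (2,3)
    t=1.7782 [x] (3,3)
    t=2.4600 [y] (3,4) — stop
  → r_4 = 2.4600
beam 5: φ=45°, α=75°
  cosα=0.2588 sinα=0.9659 | (1,2) | tMaxX 2.0864 tMaxY 0.2381 | tΔX 3.8637 tΔY 1.0353
    t=0.2381 [y] (1,3)
    t=1.2734 [y] (1,4)
    t=2.0864 [x] (2,4)
    t=2.3087 [y] (2,5) — stop
  → r_5 = 2.3087
beam 6: φ=90°, α=120°
  cosα=-0.5000 sinα=0.8660 | (1,2) | tMaxX 0.9200 tMaxY 0.2656 | tΔX 2.0000 tΔY 1.1547
    t=0.2656 [y] (1,3)
    t=0.9200 [x] (0,3) — stop
  → r_6 = 0.9200
beam 7: φ=135°, α=165°
  cosα=-0.9659 sinα=0.2588 | (1,2) | tMaxX 0.4762 tMaxY 0.8887 | tΔX 1.0353 tΔY 3.8637
    t=0.4762 [x] (0,2) — stop
  → r_7 = 0.4762

ranges = [1.7773, 1.0800, 0.5590, 2.4600, 2.3087, 0.9200, 0.4762]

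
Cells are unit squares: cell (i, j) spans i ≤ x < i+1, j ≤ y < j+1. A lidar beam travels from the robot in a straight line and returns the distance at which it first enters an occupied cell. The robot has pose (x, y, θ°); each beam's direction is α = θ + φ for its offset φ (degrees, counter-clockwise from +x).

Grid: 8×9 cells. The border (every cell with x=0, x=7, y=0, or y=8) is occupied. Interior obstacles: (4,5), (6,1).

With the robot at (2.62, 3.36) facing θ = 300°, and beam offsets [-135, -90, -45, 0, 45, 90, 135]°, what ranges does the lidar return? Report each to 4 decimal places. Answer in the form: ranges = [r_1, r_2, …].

beam 1: φ=-135°, α=165°
  dir = (cos 165°, sin 165°) = (-0.9659, 0.2588); from cell (2,3)
  next x-line at t=0.6419, next y-line at t=2.4728; Δt_x=1.0353, Δt_y=3.8637
    x: enter (1,3) at t=0.6419
    x: enter (0,3) at t=1.6771 ← occupied
  → r_1 = 1.6771
beam 2: φ=-90°, α=210°
  dir = (cos 210°, sin 210°) = (-0.8660, -0.5000); from cell (2,3)
  next x-line at t=0.7159, next y-line at t=0.7200; Δt_x=1.1547, Δt_y=2.0000
    x: enter (1,3) at t=0.7159
    y: enter (1,2) at t=0.7200
    x: enter (0,2) at t=1.8706 ← occupied
  → r_2 = 1.8706
beam 3: φ=-45°, α=255°
  dir = (cos 255°, sin 255°) = (-0.2588, -0.9659); from cell (2,3)
  next x-line at t=2.3955, next y-line at t=0.3727; Δt_x=3.8637, Δt_y=1.0353
    y: enter (2,2) at t=0.3727
    y: enter (2,1) at t=1.4080
    x: enter (1,1) at t=2.3955
    y: enter (1,0) at t=2.4433 ← occupied
  → r_3 = 2.4433
beam 4: φ=0°, α=300°
  dir = (cos 300°, sin 300°) = (0.5000, -0.8660); from cell (2,3)
  next x-line at t=0.7600, next y-line at t=0.4157; Δt_x=2.0000, Δt_y=1.1547
    y: enter (2,2) at t=0.4157
    x: enter (3,2) at t=0.7600
    y: enter (3,1) at t=1.5704
    y: enter (3,0) at t=2.7251 ← occupied
  → r_4 = 2.7251
beam 5: φ=45°, α=345°
  dir = (cos 345°, sin 345°) = (0.9659, -0.2588); from cell (2,3)
  next x-line at t=0.3934, next y-line at t=1.3909; Δt_x=1.0353, Δt_y=3.8637
    x: enter (3,3) at t=0.3934
    y: enter (3,2) at t=1.3909
    x: enter (4,2) at t=1.4287
    x: enter (5,2) at t=2.4640
    x: enter (6,2) at t=3.4992
    x: enter (7,2) at t=4.5345 ← occupied
  → r_5 = 4.5345
beam 6: φ=90°, α=30°
  dir = (cos 30°, sin 30°) = (0.8660, 0.5000); from cell (2,3)
  next x-line at t=0.4388, next y-line at t=1.2800; Δt_x=1.1547, Δt_y=2.0000
    x: enter (3,3) at t=0.4388
    y: enter (3,4) at t=1.2800
    x: enter (4,4) at t=1.5935
    x: enter (5,4) at t=2.7482
    y: enter (5,5) at t=3.2800
    x: enter (6,5) at t=3.9029
    x: enter (7,5) at t=5.0576 ← occupied
  → r_6 = 5.0576
beam 7: φ=135°, α=75°
  dir = (cos 75°, sin 75°) = (0.2588, 0.9659); from cell (2,3)
  next x-line at t=1.4682, next y-line at t=0.6626; Δt_x=3.8637, Δt_y=1.0353
    y: enter (2,4) at t=0.6626
    x: enter (3,4) at t=1.4682
    y: enter (3,5) at t=1.6979
    y: enter (3,6) at t=2.7331
    y: enter (3,7) at t=3.7684
    y: enter (3,8) at t=4.8037 ← occupied
  → r_7 = 4.8037

ranges = [1.6771, 1.8706, 2.4433, 2.7251, 4.5345, 5.0576, 4.8037]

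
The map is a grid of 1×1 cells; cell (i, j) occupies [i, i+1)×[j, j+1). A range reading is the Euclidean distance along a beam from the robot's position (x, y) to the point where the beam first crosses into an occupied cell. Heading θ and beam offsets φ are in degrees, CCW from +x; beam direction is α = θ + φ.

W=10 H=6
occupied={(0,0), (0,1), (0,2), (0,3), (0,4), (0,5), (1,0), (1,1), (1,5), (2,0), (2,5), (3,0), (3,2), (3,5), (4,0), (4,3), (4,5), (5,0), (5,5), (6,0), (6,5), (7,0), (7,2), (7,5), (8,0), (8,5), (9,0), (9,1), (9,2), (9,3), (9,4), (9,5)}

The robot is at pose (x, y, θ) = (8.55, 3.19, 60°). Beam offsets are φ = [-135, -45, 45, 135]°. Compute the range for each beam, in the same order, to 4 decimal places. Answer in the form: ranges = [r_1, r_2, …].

beam 1: φ=-135°, α=285°
  direction (0.2588, -0.9659); cell (8,3); t to first gridline: x 1.7387, y 0.1967 (then +3.8637 / +1.0353)
    (8,2) via y @ 0.1967
    (8,1) via y @ 1.2320
    (9,1) via x @ 1.7387  # hit
  → r_1 = 1.7387
beam 2: φ=-45°, α=15°
  direction (0.9659, 0.2588); cell (8,3); t to first gridline: x 0.4659, y 3.1296 (then +1.0353 / +3.8637)
    (9,3) via x @ 0.4659  # hit
  → r_2 = 0.4659
beam 3: φ=45°, α=105°
  direction (-0.2588, 0.9659); cell (8,3); t to first gridline: x 2.1250, y 0.8386 (then +3.8637 / +1.0353)
    (8,4) via y @ 0.8386
    (8,5) via y @ 1.8738  # hit
  → r_3 = 1.8738
beam 4: φ=135°, α=195°
  direction (-0.9659, -0.2588); cell (8,3); t to first gridline: x 0.5694, y 0.7341 (then +1.0353 / +3.8637)
    (7,3) via x @ 0.5694
    (7,2) via y @ 0.7341  # hit
  → r_4 = 0.7341

ranges = [1.7387, 0.4659, 1.8738, 0.7341]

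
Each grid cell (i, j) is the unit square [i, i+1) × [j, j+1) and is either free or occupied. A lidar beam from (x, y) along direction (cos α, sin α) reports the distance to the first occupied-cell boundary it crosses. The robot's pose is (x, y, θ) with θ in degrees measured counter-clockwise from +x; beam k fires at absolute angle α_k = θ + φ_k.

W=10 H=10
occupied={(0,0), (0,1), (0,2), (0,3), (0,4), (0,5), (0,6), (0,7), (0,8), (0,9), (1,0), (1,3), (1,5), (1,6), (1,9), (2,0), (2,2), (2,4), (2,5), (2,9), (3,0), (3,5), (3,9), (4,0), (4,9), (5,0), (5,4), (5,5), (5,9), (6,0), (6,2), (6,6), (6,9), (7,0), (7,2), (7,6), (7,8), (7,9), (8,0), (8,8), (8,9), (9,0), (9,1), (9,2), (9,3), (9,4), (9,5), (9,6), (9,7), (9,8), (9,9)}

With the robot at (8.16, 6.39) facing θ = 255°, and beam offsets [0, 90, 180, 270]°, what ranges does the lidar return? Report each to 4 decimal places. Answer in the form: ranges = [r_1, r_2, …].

ranges = [3.5096, 0.8696, 1.6668, 0.1656]

beam 1: φ=0°, α=255°
  dir = (cos 255°, sin 255°) = (-0.2588, -0.9659); from cell (8,6)
  next x-line at t=0.6182, next y-line at t=0.4038; Δt_x=3.8637, Δt_y=1.0353
    y: enter (8,5) at t=0.4038
    x: enter (7,5) at t=0.6182
    y: enter (7,4) at t=1.4390
    y: enter (7,3) at t=2.4743
    y: enter (7,2) at t=3.5096 ← occupied
  → r_1 = 3.5096
beam 2: φ=90°, α=345°
  dir = (cos 345°, sin 345°) = (0.9659, -0.2588); from cell (8,6)
  next x-line at t=0.8696, next y-line at t=1.5068; Δt_x=1.0353, Δt_y=3.8637
    x: enter (9,6) at t=0.8696 ← occupied
  → r_2 = 0.8696
beam 3: φ=180°, α=75°
  dir = (cos 75°, sin 75°) = (0.2588, 0.9659); from cell (8,6)
  next x-line at t=3.2455, next y-line at t=0.6315; Δt_x=3.8637, Δt_y=1.0353
    y: enter (8,7) at t=0.6315
    y: enter (8,8) at t=1.6668 ← occupied
  → r_3 = 1.6668
beam 4: φ=270°, α=165°
  dir = (cos 165°, sin 165°) = (-0.9659, 0.2588); from cell (8,6)
  next x-line at t=0.1656, next y-line at t=2.3569; Δt_x=1.0353, Δt_y=3.8637
    x: enter (7,6) at t=0.1656 ← occupied
  → r_4 = 0.1656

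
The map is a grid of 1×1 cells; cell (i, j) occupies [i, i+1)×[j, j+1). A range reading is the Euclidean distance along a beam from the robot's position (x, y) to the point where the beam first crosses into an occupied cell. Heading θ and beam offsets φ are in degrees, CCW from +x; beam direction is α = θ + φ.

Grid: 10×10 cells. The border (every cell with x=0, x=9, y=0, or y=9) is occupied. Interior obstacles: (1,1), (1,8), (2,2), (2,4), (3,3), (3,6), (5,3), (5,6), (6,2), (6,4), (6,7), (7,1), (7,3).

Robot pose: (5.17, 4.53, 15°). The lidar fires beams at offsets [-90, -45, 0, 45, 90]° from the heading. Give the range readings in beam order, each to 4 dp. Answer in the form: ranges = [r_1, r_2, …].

beam 1: φ=-90°, α=285°
  cosα=0.2588 sinα=-0.9659 | (5,4) | tMaxX 3.2069 tMaxY 0.5487 | tΔX 3.8637 tΔY 1.0353
    t=0.5487 [y] (5,3) — stop
  → r_1 = 0.5487
beam 2: φ=-45°, α=330°
  cosα=0.8660 sinα=-0.5000 | (5,4) | tMaxX 0.9584 tMaxY 1.0600 | tΔX 1.1547 tΔY 2.0000
    t=0.9584 [x] (6,4) — stop
  → r_2 = 0.9584
beam 3: φ=0°, α=15°
  cosα=0.9659 sinα=0.2588 | (5,4) | tMaxX 0.8593 tMaxY 1.8159 | tΔX 1.0353 tΔY 3.8637
    t=0.8593 [x] (6,4) — stop
  → r_3 = 0.8593
beam 4: φ=45°, α=60°
  cosα=0.5000 sinα=0.8660 | (5,4) | tMaxX 1.6600 tMaxY 0.5427 | tΔX 2.0000 tΔY 1.1547
    t=0.5427 [y] (5,5)
    t=1.6600 [x] (6,5)
    t=1.6974 [y] (6,6)
    t=2.8521 [y] (6,7) — stop
  → r_4 = 2.8521
beam 5: φ=90°, α=105°
  cosα=-0.2588 sinα=0.9659 | (5,4) | tMaxX 0.6568 tMaxY 0.4866 | tΔX 3.8637 tΔY 1.0353
    t=0.4866 [y] (5,5)
    t=0.6568 [x] (4,5)
    t=1.5219 [y] (4,6)
    t=2.5571 [y] (4,7)
    t=3.5924 [y] (4,8)
    t=4.5205 [x] (3,8)
    t=4.6277 [y] (3,9) — stop
  → r_5 = 4.6277

ranges = [0.5487, 0.9584, 0.8593, 2.8521, 4.6277]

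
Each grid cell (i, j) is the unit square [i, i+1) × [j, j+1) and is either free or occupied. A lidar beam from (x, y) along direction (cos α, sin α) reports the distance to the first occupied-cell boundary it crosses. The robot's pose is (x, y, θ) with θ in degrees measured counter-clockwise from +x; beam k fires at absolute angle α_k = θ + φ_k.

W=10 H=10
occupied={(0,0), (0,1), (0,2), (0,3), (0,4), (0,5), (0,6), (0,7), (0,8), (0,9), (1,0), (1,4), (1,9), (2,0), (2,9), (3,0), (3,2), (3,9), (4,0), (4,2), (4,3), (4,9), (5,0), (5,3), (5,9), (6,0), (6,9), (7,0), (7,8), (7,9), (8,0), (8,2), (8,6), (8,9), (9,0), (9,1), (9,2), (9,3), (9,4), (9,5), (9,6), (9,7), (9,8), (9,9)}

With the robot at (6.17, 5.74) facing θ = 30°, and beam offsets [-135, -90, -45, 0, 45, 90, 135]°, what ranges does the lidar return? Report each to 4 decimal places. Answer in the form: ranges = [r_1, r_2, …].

beam 1: φ=-135°, α=255°
  direction (-0.2588, -0.9659); cell (6,5); t to first gridline: x 0.6568, y 0.7661 (then +3.8637 / +1.0353)
    (5,5) via x @ 0.6568
    (5,4) via y @ 0.7661
    (5,3) via y @ 1.8014  # hit
  → r_1 = 1.8014
beam 2: φ=-90°, α=300°
  direction (0.5000, -0.8660); cell (6,5); t to first gridline: x 1.6600, y 0.8545 (then +2.0000 / +1.1547)
    (6,4) via y @ 0.8545
    (7,4) via x @ 1.6600
    (7,3) via y @ 2.0092
    (7,2) via y @ 3.1639
    (8,2) via x @ 3.6600  # hit
  → r_2 = 3.6600
beam 3: φ=-45°, α=345°
  direction (0.9659, -0.2588); cell (6,5); t to first gridline: x 0.8593, y 2.8591 (then +1.0353 / +3.8637)
    (7,5) via x @ 0.8593
    (8,5) via x @ 1.8946
    (8,4) via y @ 2.8591
    (9,4) via x @ 2.9298  # hit
  → r_3 = 2.9298
beam 4: φ=0°, α=30°
  direction (0.8660, 0.5000); cell (6,5); t to first gridline: x 0.9584, y 0.5200 (then +1.1547 / +2.0000)
    (6,6) via y @ 0.5200
    (7,6) via x @ 0.9584
    (8,6) via x @ 2.1131  # hit
  → r_4 = 2.1131
beam 5: φ=45°, α=75°
  direction (0.2588, 0.9659); cell (6,5); t to first gridline: x 3.2069, y 0.2692 (then +3.8637 / +1.0353)
    (6,6) via y @ 0.2692
    (6,7) via y @ 1.3044
    (6,8) via y @ 2.3397
    (7,8) via x @ 3.2069  # hit
  → r_5 = 3.2069
beam 6: φ=90°, α=120°
  direction (-0.5000, 0.8660); cell (6,5); t to first gridline: x 0.3400, y 0.3002 (then +2.0000 / +1.1547)
    (6,6) via y @ 0.3002
    (5,6) via x @ 0.3400
    (5,7) via y @ 1.4549
    (4,7) via x @ 2.3400
    (4,8) via y @ 2.6096
    (4,9) via y @ 3.7643  # hit
  → r_6 = 3.7643
beam 7: φ=135°, α=165°
  direction (-0.9659, 0.2588); cell (6,5); t to first gridline: x 0.1760, y 1.0046 (then +1.0353 / +3.8637)
    (5,5) via x @ 0.1760
    (5,6) via y @ 1.0046
    (4,6) via x @ 1.2113
    (3,6) via x @ 2.2465
    (2,6) via x @ 3.2818
    (1,6) via x @ 4.3171
    (1,7) via y @ 4.8683
    (0,7) via x @ 5.3524  # hit
  → r_7 = 5.3524

ranges = [1.8014, 3.6600, 2.9298, 2.1131, 3.2069, 3.7643, 5.3524]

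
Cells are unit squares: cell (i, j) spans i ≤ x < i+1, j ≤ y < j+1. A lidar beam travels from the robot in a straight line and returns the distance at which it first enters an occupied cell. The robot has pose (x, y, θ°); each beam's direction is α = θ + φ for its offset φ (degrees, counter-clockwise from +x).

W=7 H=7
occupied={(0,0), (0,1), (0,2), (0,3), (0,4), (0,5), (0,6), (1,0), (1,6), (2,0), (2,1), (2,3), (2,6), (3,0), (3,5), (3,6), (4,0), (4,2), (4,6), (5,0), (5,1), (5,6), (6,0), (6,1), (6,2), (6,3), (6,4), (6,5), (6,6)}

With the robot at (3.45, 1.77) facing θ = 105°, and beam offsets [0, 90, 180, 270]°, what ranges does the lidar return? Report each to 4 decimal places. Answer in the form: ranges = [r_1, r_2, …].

beam 1: φ=0°, α=105°
  direction (-0.2588, 0.9659); cell (3,1); t to first gridline: x 1.7387, y 0.2381 (then +3.8637 / +1.0353)
    (3,2) via y @ 0.2381
    (3,3) via y @ 1.2734
    (2,3) via x @ 1.7387  # hit
  → r_1 = 1.7387
beam 2: φ=90°, α=195°
  direction (-0.9659, -0.2588); cell (3,1); t to first gridline: x 0.4659, y 2.9751 (then +1.0353 / +3.8637)
    (2,1) via x @ 0.4659  # hit
  → r_2 = 0.4659
beam 3: φ=180°, α=285°
  direction (0.2588, -0.9659); cell (3,1); t to first gridline: x 2.1250, y 0.7972 (then +3.8637 / +1.0353)
    (3,0) via y @ 0.7972  # hit
  → r_3 = 0.7972
beam 4: φ=270°, α=15°
  direction (0.9659, 0.2588); cell (3,1); t to first gridline: x 0.5694, y 0.8887 (then +1.0353 / +3.8637)
    (4,1) via x @ 0.5694
    (4,2) via y @ 0.8887  # hit
  → r_4 = 0.8887

ranges = [1.7387, 0.4659, 0.7972, 0.8887]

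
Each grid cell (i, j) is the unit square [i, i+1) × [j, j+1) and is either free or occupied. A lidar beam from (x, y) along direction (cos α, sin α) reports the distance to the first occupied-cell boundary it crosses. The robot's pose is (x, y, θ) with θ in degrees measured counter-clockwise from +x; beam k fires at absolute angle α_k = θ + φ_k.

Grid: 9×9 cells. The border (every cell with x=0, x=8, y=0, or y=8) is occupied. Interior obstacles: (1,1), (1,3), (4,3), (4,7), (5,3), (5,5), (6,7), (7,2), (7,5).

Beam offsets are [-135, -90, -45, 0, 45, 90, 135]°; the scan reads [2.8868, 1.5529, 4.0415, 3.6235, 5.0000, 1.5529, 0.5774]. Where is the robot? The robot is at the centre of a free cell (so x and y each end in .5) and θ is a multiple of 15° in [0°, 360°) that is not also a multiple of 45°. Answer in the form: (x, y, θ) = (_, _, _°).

Candidates: 40 free-cell centres × 16 headings = 640 poses. Raycast each; keep the one whose scan matches to 4 dp.
  (2.5, 5.5, 30°): beam 1 = 1.9319 ≠ 2.8868 ✗
  (1.5, 7.5, 60°): beam 1 = 6.7293 ≠ 2.8868 ✗
  (4.5, 4.5, 330°): beam 1 = 2.5882 ≠ 2.8868 ✗
  …
  (4.5, 5.5, 195°): r_1=2.8868, r_2=1.5529, r_3=4.0415, r_4=3.6235, r_5=5.0000, r_6=1.5529, r_7=0.5774 — all match ✓
Unique over the lattice → pose = (4.5, 5.5, 195°).

(x, y, θ) = (4.5, 5.5, 195°)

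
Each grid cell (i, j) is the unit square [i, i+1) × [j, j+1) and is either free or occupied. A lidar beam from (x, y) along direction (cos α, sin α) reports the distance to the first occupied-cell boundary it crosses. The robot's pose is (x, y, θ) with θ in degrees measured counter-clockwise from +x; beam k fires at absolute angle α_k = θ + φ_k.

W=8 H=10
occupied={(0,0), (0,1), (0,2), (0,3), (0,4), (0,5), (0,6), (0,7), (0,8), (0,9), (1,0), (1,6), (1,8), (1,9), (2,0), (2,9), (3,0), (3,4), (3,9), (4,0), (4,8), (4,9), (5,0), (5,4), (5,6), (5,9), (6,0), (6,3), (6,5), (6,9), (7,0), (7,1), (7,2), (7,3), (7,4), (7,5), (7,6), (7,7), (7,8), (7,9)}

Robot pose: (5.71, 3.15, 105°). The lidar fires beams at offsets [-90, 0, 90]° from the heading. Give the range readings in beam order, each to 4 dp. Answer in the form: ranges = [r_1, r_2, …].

ranges = [0.3002, 0.8800, 4.8762]

beam 1: φ=-90°, α=15°
  cosα=0.9659 sinα=0.2588 | (5,3) | tMaxX 0.3002 tMaxY 3.2841 | tΔX 1.0353 tΔY 3.8637
    t=0.3002 [x] (6,3) — stop
  → r_1 = 0.3002
beam 2: φ=0°, α=105°
  cosα=-0.2588 sinα=0.9659 | (5,3) | tMaxX 2.7432 tMaxY 0.8800 | tΔX 3.8637 tΔY 1.0353
    t=0.8800 [y] (5,4) — stop
  → r_2 = 0.8800
beam 3: φ=90°, α=195°
  cosα=-0.9659 sinα=-0.2588 | (5,3) | tMaxX 0.7350 tMaxY 0.5796 | tΔX 1.0353 tΔY 3.8637
    t=0.5796 [y] (5,2)
    t=0.7350 [x] (4,2)
    t=1.7703 [x] (3,2)
    t=2.8056 [x] (2,2)
    t=3.8409 [x] (1,2)
    t=4.4433 [y] (1,1)
    t=4.8762 [x] (0,1) — stop
  → r_3 = 4.8762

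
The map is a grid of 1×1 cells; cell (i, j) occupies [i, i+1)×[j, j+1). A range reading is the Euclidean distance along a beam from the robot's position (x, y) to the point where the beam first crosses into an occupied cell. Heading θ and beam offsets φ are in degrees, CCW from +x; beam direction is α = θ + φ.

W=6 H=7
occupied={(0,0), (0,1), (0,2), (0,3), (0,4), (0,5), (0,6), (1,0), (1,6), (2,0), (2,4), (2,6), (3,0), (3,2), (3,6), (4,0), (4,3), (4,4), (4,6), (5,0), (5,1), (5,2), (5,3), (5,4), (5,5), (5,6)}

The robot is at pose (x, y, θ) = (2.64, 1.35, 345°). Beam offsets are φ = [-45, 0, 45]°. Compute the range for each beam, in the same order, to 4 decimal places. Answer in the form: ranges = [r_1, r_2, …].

ranges = [0.4041, 1.3523, 1.3000]

beam 1: φ=-45°, α=300°
  direction (0.5000, -0.8660); cell (2,1); t to first gridline: x 0.7200, y 0.4041 (then +2.0000 / +1.1547)
    (2,0) via y @ 0.4041  # hit
  → r_1 = 0.4041
beam 2: φ=0°, α=345°
  direction (0.9659, -0.2588); cell (2,1); t to first gridline: x 0.3727, y 1.3523 (then +1.0353 / +3.8637)
    (3,1) via x @ 0.3727
    (3,0) via y @ 1.3523  # hit
  → r_2 = 1.3523
beam 3: φ=45°, α=30°
  direction (0.8660, 0.5000); cell (2,1); t to first gridline: x 0.4157, y 1.3000 (then +1.1547 / +2.0000)
    (3,1) via x @ 0.4157
    (3,2) via y @ 1.3000  # hit
  → r_3 = 1.3000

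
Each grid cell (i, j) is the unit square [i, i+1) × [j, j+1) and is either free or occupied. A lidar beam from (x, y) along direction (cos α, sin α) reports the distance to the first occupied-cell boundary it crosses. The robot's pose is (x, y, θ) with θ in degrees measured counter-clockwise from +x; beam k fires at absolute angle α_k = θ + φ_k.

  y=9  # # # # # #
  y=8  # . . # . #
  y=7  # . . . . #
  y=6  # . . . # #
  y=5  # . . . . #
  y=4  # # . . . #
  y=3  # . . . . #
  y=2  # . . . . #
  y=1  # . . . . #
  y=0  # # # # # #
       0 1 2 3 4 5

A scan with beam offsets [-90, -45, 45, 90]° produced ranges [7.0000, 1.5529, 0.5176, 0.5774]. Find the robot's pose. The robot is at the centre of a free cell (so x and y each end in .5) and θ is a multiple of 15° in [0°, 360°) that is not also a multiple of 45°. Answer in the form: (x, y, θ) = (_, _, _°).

The pose lattice has 29·16 = 464 candidates. Test each by forward raycasting.
  (3.5, 4.5, 285°): beam 1 = 1.5529 ≠ 7.0000 ✗
  (4.5, 5.5, 120°): beam 1 = 0.5774 ≠ 7.0000 ✗
  (3.5, 6.5, 285°): beam 1 = 2.5882 ≠ 7.0000 ✗
  (4.5, 7.5, 15°): beam 1 = 0.5176 ≠ 7.0000 ✗
  …
  (1.5, 8.5, 30°): r_1=7.0000, r_2=1.5529, r_3=0.5176, r_4=0.5774 — all match ✓
No second candidate reproduces the full scan.

(x, y, θ) = (1.5, 8.5, 30°)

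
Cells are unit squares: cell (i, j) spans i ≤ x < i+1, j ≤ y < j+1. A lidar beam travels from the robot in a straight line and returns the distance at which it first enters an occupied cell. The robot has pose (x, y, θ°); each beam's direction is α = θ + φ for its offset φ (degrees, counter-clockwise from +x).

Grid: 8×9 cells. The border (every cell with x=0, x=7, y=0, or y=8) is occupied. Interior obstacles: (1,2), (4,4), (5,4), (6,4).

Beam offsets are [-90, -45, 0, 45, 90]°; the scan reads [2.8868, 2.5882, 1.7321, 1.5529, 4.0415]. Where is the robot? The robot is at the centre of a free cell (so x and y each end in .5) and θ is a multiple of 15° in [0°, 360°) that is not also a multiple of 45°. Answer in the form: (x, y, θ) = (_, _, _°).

(x, y, θ) = (4.5, 2.5, 60°)

Candidates: 38 free-cell centres × 16 headings = 608 poses. Raycast each; keep the one whose scan matches to 4 dp.
  (4.5, 7.5, 195°): beam 1 = 0.5176 ≠ 2.8868 ✗
  (3.5, 7.5, 105°): beam 1 = 1.9319 ≠ 2.8868 ✗
  (4.5, 7.5, 30°): beam 3 = 1.0000 ≠ 1.7321 ✗
  (2.5, 2.5, 60°): beam 1 = 3.0000 ≠ 2.8868 ✗
  …
  (4.5, 2.5, 60°): r_1=2.8868, r_2=2.5882, r_3=1.7321, r_4=1.5529, r_5=4.0415 — all match ✓
Only this pose fits every beam.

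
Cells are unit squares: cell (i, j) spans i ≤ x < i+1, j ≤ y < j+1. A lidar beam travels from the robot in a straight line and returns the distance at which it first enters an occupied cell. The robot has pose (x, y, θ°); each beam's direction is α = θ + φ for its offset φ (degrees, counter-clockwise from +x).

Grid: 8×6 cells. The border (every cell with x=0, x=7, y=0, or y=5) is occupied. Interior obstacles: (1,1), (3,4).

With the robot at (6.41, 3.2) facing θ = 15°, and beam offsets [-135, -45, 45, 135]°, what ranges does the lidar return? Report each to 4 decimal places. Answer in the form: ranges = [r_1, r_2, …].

ranges = [2.5403, 0.6813, 1.1800, 2.7828]

beam 1: φ=-135°, α=240°
  direction (-0.5000, -0.8660); cell (6,3); t to first gridline: x 0.8200, y 0.2309 (then +2.0000 / +1.1547)
    (6,2) via y @ 0.2309
    (5,2) via x @ 0.8200
    (5,1) via y @ 1.3856
    (5,0) via y @ 2.5403  # hit
  → r_1 = 2.5403
beam 2: φ=-45°, α=330°
  direction (0.8660, -0.5000); cell (6,3); t to first gridline: x 0.6813, y 0.4000 (then +1.1547 / +2.0000)
    (6,2) via y @ 0.4000
    (7,2) via x @ 0.6813  # hit
  → r_2 = 0.6813
beam 3: φ=45°, α=60°
  direction (0.5000, 0.8660); cell (6,3); t to first gridline: x 1.1800, y 0.9238 (then +2.0000 / +1.1547)
    (6,4) via y @ 0.9238
    (7,4) via x @ 1.1800  # hit
  → r_3 = 1.1800
beam 4: φ=135°, α=150°
  direction (-0.8660, 0.5000); cell (6,3); t to first gridline: x 0.4734, y 1.6000 (then +1.1547 / +2.0000)
    (5,3) via x @ 0.4734
    (5,4) via y @ 1.6000
    (4,4) via x @ 1.6281
    (3,4) via x @ 2.7828  # hit
  → r_4 = 2.7828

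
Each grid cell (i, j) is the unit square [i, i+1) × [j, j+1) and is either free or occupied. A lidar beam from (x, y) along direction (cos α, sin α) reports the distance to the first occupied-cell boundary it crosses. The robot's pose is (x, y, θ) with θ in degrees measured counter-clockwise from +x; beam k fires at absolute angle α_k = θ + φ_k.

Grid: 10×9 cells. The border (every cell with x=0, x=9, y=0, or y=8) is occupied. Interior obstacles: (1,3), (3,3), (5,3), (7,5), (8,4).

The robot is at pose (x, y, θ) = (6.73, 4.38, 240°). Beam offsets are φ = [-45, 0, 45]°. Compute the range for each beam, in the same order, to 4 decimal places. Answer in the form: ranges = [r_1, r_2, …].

ranges = [1.4682, 1.4600, 3.4992]

beam 1: φ=-45°, α=195°
  cosα=-0.9659 sinα=-0.2588 | (6,4) | tMaxX 0.7558 tMaxY 1.4682 | tΔX 1.0353 tΔY 3.8637
    t=0.7558 [x] (5,4)
    t=1.4682 [y] (5,3) — stop
  → r_1 = 1.4682
beam 2: φ=0°, α=240°
  cosα=-0.5000 sinα=-0.8660 | (6,4) | tMaxX 1.4600 tMaxY 0.4388 | tΔX 2.0000 tΔY 1.1547
    t=0.4388 [y] (6,3)
    t=1.4600 [x] (5,3) — stop
  → r_2 = 1.4600
beam 3: φ=45°, α=285°
  cosα=0.2588 sinα=-0.9659 | (6,4) | tMaxX 1.0432 tMaxY 0.3934 | tΔX 3.8637 tΔY 1.0353
    t=0.3934 [y] (6,3)
    t=1.0432 [x] (7,3)
    t=1.4287 [y] (7,2)
    t=2.4640 [y] (7,1)
    t=3.4992 [y] (7,0) — stop
  → r_3 = 3.4992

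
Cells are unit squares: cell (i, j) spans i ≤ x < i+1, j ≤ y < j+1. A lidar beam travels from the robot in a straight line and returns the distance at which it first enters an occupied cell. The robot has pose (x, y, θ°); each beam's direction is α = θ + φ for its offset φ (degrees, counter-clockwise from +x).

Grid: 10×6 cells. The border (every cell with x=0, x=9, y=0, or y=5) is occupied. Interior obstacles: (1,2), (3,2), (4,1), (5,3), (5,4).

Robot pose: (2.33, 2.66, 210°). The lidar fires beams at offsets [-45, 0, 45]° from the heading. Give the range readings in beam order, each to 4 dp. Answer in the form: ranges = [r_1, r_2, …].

ranges = [0.3416, 0.3811, 1.7186]

beam 1: φ=-45°, α=165°
  direction (-0.9659, 0.2588); cell (2,2); t to first gridline: x 0.3416, y 1.3137 (then +1.0353 / +3.8637)
    (1,2) via x @ 0.3416  # hit
  → r_1 = 0.3416
beam 2: φ=0°, α=210°
  direction (-0.8660, -0.5000); cell (2,2); t to first gridline: x 0.3811, y 1.3200 (then +1.1547 / +2.0000)
    (1,2) via x @ 0.3811  # hit
  → r_2 = 0.3811
beam 3: φ=45°, α=255°
  direction (-0.2588, -0.9659); cell (2,2); t to first gridline: x 1.2750, y 0.6833 (then +3.8637 / +1.0353)
    (2,1) via y @ 0.6833
    (1,1) via x @ 1.2750
    (1,0) via y @ 1.7186  # hit
  → r_3 = 1.7186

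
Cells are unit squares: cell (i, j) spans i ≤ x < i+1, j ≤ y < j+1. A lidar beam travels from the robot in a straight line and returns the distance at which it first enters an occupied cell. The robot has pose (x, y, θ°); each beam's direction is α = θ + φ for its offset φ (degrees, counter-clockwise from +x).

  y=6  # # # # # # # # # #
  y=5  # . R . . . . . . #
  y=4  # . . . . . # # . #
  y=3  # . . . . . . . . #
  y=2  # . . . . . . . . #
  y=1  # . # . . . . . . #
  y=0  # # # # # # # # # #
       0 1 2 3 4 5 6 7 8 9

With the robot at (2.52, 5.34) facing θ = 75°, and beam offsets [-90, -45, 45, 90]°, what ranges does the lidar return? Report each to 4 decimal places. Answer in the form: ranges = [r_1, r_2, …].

ranges = [3.6028, 1.3200, 0.7621, 1.5736]

beam 1: φ=-90°, α=345°
  d=(0.9659,-0.2588)  start (2,5)  tX=0.4969 tY=1.3137  stride 1/|dx|=1.0353 1/|dy|=3.8637
    cross x-line → (3,5), t=0.4969
    cross y-line → (3,4), t=1.3137
    cross x-line → (4,4), t=1.5322
    cross x-line → (5,4), t=2.5675
    cross x-line → (6,4), t=3.6028 (wall)
  → r_1 = 3.6028
beam 2: φ=-45°, α=30°
  d=(0.8660,0.5000)  start (2,5)  tX=0.5543 tY=1.3200  stride 1/|dx|=1.1547 1/|dy|=2.0000
    cross x-line → (3,5), t=0.5543
    cross y-line → (3,6), t=1.3200 (wall)
  → r_2 = 1.3200
beam 3: φ=45°, α=120°
  d=(-0.5000,0.8660)  start (2,5)  tX=1.0400 tY=0.7621  stride 1/|dx|=2.0000 1/|dy|=1.1547
    cross y-line → (2,6), t=0.7621 (wall)
  → r_3 = 0.7621
beam 4: φ=90°, α=165°
  d=(-0.9659,0.2588)  start (2,5)  tX=0.5383 tY=2.5500  stride 1/|dx|=1.0353 1/|dy|=3.8637
    cross x-line → (1,5), t=0.5383
    cross x-line → (0,5), t=1.5736 (wall)
  → r_4 = 1.5736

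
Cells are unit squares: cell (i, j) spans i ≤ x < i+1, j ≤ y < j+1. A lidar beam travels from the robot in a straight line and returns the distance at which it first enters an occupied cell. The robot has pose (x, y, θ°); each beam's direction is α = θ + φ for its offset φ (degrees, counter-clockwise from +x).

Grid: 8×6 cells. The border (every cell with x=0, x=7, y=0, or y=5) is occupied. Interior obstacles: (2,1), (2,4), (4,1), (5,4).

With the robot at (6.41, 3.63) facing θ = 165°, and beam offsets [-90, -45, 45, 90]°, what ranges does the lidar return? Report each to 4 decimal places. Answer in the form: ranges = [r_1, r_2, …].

ranges = [1.4183, 0.8200, 3.9375, 2.7228]

beam 1: φ=-90°, α=75°
  d=(0.2588,0.9659)  start (6,3)  tX=2.2796 tY=0.3831  stride 1/|dx|=3.8637 1/|dy|=1.0353
    cross y-line → (6,4), t=0.3831
    cross y-line → (6,5), t=1.4183 (wall)
  → r_1 = 1.4183
beam 2: φ=-45°, α=120°
  d=(-0.5000,0.8660)  start (6,3)  tX=0.8200 tY=0.4272  stride 1/|dx|=2.0000 1/|dy|=1.1547
    cross y-line → (6,4), t=0.4272
    cross x-line → (5,4), t=0.8200 (wall)
  → r_2 = 0.8200
beam 3: φ=45°, α=210°
  d=(-0.8660,-0.5000)  start (6,3)  tX=0.4734 tY=1.2600  stride 1/|dx|=1.1547 1/|dy|=2.0000
    cross x-line → (5,3), t=0.4734
    cross y-line → (5,2), t=1.2600
    cross x-line → (4,2), t=1.6281
    cross x-line → (3,2), t=2.7828
    cross y-line → (3,1), t=3.2600
    cross x-line → (2,1), t=3.9375 (wall)
  → r_3 = 3.9375
beam 4: φ=90°, α=255°
  d=(-0.2588,-0.9659)  start (6,3)  tX=1.5841 tY=0.6522  stride 1/|dx|=3.8637 1/|dy|=1.0353
    cross y-line → (6,2), t=0.6522
    cross x-line → (5,2), t=1.5841
    cross y-line → (5,1), t=1.6875
    cross y-line → (5,0), t=2.7228 (wall)
  → r_4 = 2.7228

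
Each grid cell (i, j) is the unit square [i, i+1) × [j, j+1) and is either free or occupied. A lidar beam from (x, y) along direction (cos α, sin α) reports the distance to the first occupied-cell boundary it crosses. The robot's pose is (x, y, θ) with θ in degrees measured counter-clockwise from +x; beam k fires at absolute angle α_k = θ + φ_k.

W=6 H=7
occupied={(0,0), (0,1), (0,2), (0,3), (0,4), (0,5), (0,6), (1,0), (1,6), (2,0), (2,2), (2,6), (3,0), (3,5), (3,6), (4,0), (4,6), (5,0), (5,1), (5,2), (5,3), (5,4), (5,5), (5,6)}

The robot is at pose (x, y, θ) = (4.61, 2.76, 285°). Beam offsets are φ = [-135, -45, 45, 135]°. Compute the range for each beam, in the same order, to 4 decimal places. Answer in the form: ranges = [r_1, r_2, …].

beam 1: φ=-135°, α=150°
  cosα=-0.8660 sinα=0.5000 | (4,2) | tMaxX 0.7044 tMaxY 0.4800 | tΔX 1.1547 tΔY 2.0000
    t=0.4800 [y] (4,3)
    t=0.7044 [x] (3,3)
    t=1.8591 [x] (2,3)
    t=2.4800 [y] (2,4)
    t=3.0138 [x] (1,4)
    t=4.1685 [x] (0,4) — stop
  → r_1 = 4.1685
beam 2: φ=-45°, α=240°
  cosα=-0.5000 sinα=-0.8660 | (4,2) | tMaxX 1.2200 tMaxY 0.8776 | tΔX 2.0000 tΔY 1.1547
    t=0.8776 [y] (4,1)
    t=1.2200 [x] (3,1)
    t=2.0323 [y] (3,0) — stop
  → r_2 = 2.0323
beam 3: φ=45°, α=330°
  cosα=0.8660 sinα=-0.5000 | (4,2) | tMaxX 0.4503 tMaxY 1.5200 | tΔX 1.1547 tΔY 2.0000
    t=0.4503 [x] (5,2) — stop
  → r_3 = 0.4503
beam 4: φ=135°, α=60°
  cosα=0.5000 sinα=0.8660 | (4,2) | tMaxX 0.7800 tMaxY 0.2771 | tΔX 2.0000 tΔY 1.1547
    t=0.2771 [y] (4,3)
    t=0.7800 [x] (5,3) — stop
  → r_4 = 0.7800

ranges = [4.1685, 2.0323, 0.4503, 0.7800]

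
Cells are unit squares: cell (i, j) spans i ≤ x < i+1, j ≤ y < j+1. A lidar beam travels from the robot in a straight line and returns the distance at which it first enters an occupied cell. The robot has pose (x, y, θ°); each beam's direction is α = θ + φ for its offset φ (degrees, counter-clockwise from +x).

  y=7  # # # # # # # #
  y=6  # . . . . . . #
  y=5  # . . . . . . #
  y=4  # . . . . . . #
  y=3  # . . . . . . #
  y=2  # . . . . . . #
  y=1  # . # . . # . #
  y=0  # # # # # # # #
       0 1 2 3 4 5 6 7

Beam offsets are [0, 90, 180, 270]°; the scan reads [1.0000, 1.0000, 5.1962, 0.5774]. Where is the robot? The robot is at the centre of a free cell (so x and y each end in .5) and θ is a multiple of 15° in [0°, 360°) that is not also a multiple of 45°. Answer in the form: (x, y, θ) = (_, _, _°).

(x, y, θ) = (1.5, 2.5, 240°)

Enumerate (i+0.5, j+0.5, θ) over the 34 free cells and 16 admissible headings. For each, cast all 4 beams and compare to the given ranges.
  (3.5, 5.5, 195°): beam 1 = 2.5882 ≠ 1.0000 ✗
  (4.5, 5.5, 345°): beam 1 = 2.5882 ≠ 1.0000 ✗
  (6.5, 4.5, 30°): beam 1 = 0.5774 ≠ 1.0000 ✗
  (2.5, 5.5, 300°): beam 1 = 5.0000 ≠ 1.0000 ✗
  …
  (1.5, 2.5, 240°): r_1=1.0000, r_2=1.0000, r_3=5.1962, r_4=0.5774 — all match ✓
Only this pose fits every beam.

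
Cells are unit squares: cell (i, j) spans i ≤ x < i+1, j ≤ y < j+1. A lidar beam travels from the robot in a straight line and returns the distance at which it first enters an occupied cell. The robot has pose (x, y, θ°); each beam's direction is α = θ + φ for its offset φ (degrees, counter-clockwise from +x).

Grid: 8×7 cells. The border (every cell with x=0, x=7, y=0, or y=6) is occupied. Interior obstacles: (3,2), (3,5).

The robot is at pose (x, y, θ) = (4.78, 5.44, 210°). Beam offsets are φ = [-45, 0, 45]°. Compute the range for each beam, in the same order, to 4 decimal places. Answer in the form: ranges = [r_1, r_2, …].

beam 1: φ=-45°, α=165°
  d=(-0.9659,0.2588)  start (4,5)  tX=0.8075 tY=2.1637  stride 1/|dx|=1.0353 1/|dy|=3.8637
    cross x-line → (3,5), t=0.8075 (wall)
  → r_1 = 0.8075
beam 2: φ=0°, α=210°
  d=(-0.8660,-0.5000)  start (4,5)  tX=0.9007 tY=0.8800  stride 1/|dx|=1.1547 1/|dy|=2.0000
    cross y-line → (4,4), t=0.8800
    cross x-line → (3,4), t=0.9007
    cross x-line → (2,4), t=2.0554
    cross y-line → (2,3), t=2.8800
    cross x-line → (1,3), t=3.2101
    cross x-line → (0,3), t=4.3648 (wall)
  → r_2 = 4.3648
beam 3: φ=45°, α=255°
  d=(-0.2588,-0.9659)  start (4,5)  tX=3.0137 tY=0.4555  stride 1/|dx|=3.8637 1/|dy|=1.0353
    cross y-line → (4,4), t=0.4555
    cross y-line → (4,3), t=1.4908
    cross y-line → (4,2), t=2.5261
    cross x-line → (3,2), t=3.0137 (wall)
  → r_3 = 3.0137

ranges = [0.8075, 4.3648, 3.0137]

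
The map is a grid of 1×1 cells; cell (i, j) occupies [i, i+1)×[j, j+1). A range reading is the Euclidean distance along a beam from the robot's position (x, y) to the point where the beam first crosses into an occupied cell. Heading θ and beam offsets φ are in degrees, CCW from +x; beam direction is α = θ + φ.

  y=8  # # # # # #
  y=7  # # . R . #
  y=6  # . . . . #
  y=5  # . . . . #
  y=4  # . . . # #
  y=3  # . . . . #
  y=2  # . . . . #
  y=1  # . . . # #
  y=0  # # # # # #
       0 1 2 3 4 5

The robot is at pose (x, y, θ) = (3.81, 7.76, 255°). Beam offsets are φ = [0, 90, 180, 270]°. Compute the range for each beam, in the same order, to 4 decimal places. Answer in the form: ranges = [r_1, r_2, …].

beam 1: φ=0°, α=255°
  cosα=-0.2588 sinα=-0.9659 | (3,7) | tMaxX 3.1296 tMaxY 0.7868 | tΔX 3.8637 tΔY 1.0353
    t=0.7868 [y] (3,6)
    t=1.8221 [y] (3,5)
    t=2.8574 [y] (3,4)
    t=3.1296 [x] (2,4)
    t=3.8926 [y] (2,3)
    t=4.9279 [y] (2,2)
    t=5.9632 [y] (2,1)
    t=6.9933 [x] (1,1)
    t=6.9985 [y] (1,0) — stop
  → r_1 = 6.9985
beam 2: φ=90°, α=345°
  cosα=0.9659 sinα=-0.2588 | (3,7) | tMaxX 0.1967 tMaxY 2.9364 | tΔX 1.0353 tΔY 3.8637
    t=0.1967 [x] (4,7)
    t=1.2320 [x] (5,7) — stop
  → r_2 = 1.2320
beam 3: φ=180°, α=75°
  cosα=0.2588 sinα=0.9659 | (3,7) | tMaxX 0.7341 tMaxY 0.2485 | tΔX 3.8637 tΔY 1.0353
    t=0.2485 [y] (3,8) — stop
  → r_3 = 0.2485
beam 4: φ=270°, α=165°
  cosα=-0.9659 sinα=0.2588 | (3,7) | tMaxX 0.8386 tMaxY 0.9273 | tΔX 1.0353 tΔY 3.8637
    t=0.8386 [x] (2,7)
    t=0.9273 [y] (2,8) — stop
  → r_4 = 0.9273

ranges = [6.9985, 1.2320, 0.2485, 0.9273]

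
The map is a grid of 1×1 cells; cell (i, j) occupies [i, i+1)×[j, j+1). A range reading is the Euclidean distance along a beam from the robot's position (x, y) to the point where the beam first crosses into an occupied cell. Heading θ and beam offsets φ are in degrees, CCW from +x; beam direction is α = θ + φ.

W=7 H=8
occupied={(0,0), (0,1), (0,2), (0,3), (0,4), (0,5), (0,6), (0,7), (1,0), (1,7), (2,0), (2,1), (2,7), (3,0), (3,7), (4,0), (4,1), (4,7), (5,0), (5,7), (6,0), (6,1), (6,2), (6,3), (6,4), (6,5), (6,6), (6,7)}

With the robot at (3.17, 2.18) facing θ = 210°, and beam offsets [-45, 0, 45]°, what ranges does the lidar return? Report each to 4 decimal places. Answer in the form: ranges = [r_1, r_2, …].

ranges = [2.2465, 0.3600, 0.6568]

beam 1: φ=-45°, α=165°
  cosα=-0.9659 sinα=0.2588 | (3,2) | tMaxX 0.1760 tMaxY 3.1682 | tΔX 1.0353 tΔY 3.8637
    t=0.1760 [x] (2,2)
    t=1.2113 [x] (1,2)
    t=2.2465 [x] (0,2) — stop
  → r_1 = 2.2465
beam 2: φ=0°, α=210°
  cosα=-0.8660 sinα=-0.5000 | (3,2) | tMaxX 0.1963 tMaxY 0.3600 | tΔX 1.1547 tΔY 2.0000
    t=0.1963 [x] (2,2)
    t=0.3600 [y] (2,1) — stop
  → r_2 = 0.3600
beam 3: φ=45°, α=255°
  cosα=-0.2588 sinα=-0.9659 | (3,2) | tMaxX 0.6568 tMaxY 0.1863 | tΔX 3.8637 tΔY 1.0353
    t=0.1863 [y] (3,1)
    t=0.6568 [x] (2,1) — stop
  → r_3 = 0.6568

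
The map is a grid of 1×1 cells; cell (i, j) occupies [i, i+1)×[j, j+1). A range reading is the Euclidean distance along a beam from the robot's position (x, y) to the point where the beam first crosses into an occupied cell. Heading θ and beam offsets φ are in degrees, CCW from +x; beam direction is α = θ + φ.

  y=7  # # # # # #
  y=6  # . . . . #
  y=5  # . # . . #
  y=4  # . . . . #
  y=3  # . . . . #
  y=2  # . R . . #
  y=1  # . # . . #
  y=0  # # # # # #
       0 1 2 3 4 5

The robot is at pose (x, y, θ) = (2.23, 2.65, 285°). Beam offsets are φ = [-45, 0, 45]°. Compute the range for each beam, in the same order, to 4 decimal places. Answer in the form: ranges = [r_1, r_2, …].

ranges = [1.9053, 0.6729, 3.1985]

beam 1: φ=-45°, α=240°
  d=(-0.5000,-0.8660)  start (2,2)  tX=0.4600 tY=0.7506  stride 1/|dx|=2.0000 1/|dy|=1.1547
    cross x-line → (1,2), t=0.4600
    cross y-line → (1,1), t=0.7506
    cross y-line → (1,0), t=1.9053 (wall)
  → r_1 = 1.9053
beam 2: φ=0°, α=285°
  d=(0.2588,-0.9659)  start (2,2)  tX=2.9751 tY=0.6729  stride 1/|dx|=3.8637 1/|dy|=1.0353
    cross y-line → (2,1), t=0.6729 (wall)
  → r_2 = 0.6729
beam 3: φ=45°, α=330°
  d=(0.8660,-0.5000)  start (2,2)  tX=0.8891 tY=1.3000  stride 1/|dx|=1.1547 1/|dy|=2.0000
    cross x-line → (3,2), t=0.8891
    cross y-line → (3,1), t=1.3000
    cross x-line → (4,1), t=2.0438
    cross x-line → (5,1), t=3.1985 (wall)
  → r_3 = 3.1985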